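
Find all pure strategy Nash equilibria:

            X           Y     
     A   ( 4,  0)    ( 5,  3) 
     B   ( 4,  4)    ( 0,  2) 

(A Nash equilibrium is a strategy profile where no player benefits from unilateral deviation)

Nash equilibrium: (A, Y), (B, X)

Work:
Best responses:
  P1 vs X: payoffs [4, 4] → best response A/B (payoff 4)
  P1 vs Y: payoffs [5, 0] → best response A (payoff 5)
  P2 vs A: payoffs [0, 3] → best response Y (payoff 3)
  P2 vs B: payoffs [4, 2] → best response X (payoff 4)
Mutual best responses: (A,Y), (B,X) → Nash equilibria.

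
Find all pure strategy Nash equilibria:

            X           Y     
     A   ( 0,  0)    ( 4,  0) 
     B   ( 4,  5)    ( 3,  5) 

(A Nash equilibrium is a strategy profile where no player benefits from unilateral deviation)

Nash equilibrium: (A, Y), (B, X)

Work:
Best responses:
  P1 vs X: payoffs [0, 4] → best response B (payoff 4)
  P1 vs Y: payoffs [4, 3] → best response A (payoff 4)
  P2 vs A: payoffs [0, 0] → best response X/Y (payoff 0)
  P2 vs B: payoffs [5, 5] → best response X/Y (payoff 5)
Mutual best responses: (A,Y), (B,X) → Nash equilibria.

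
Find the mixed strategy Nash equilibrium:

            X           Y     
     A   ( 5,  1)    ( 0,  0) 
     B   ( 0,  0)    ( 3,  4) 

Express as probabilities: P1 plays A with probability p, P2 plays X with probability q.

p = 0.8, q = 0.375

Work:
Find probabilities that make opponent indifferent:
P2 chooses q to make P1 indifferent between A and B
P1 chooses p to make P2 indifferent between X and Y
Mixed NE: P1 plays (A: 0.8, B: 0.2), P2 plays (X: 0.375, Y: 0.625)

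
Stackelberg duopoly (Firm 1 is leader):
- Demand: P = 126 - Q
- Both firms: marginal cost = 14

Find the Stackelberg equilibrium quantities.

q₁* (leader) = 56.0, q₂* (follower) = 28.0

Work:
Follower's reaction: q₂ = (a - c - q₁)/2
Leader substitutes: π₁ = q₁·(a - q₁ - (a-c-q₁)/2 - c)
FOC: q₁* = (126 - 14)/2 = 56.00
Then: q₂* = (126 - 14 - 56.0)/2 = 28.00
Leader has first-mover advantage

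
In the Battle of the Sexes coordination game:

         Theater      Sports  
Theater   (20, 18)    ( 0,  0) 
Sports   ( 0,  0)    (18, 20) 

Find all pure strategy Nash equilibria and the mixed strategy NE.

Pure NE: (Theater, Theater) and (Sports, Sports); Mixed NE: p = 0.5263, q = 0.4737

Work:
Check pure NE:
(Theater, Theater): (20, 18) - no unilateral deviation beneficial
(Sports, Sports): (18, 20) - no unilateral deviation beneficial
Mixed NE: P1 plays Theater with p = 0.5263, P2 plays Theater with q = 0.4737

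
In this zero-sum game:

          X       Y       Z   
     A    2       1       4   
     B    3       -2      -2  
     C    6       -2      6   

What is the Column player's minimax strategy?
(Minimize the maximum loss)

Column should play Y, value = 1

Work:
Column player minimizes Row's maximum payoff:
Column X: max payoff to Row = 6
Column Y: max payoff to Row = 1
Column Z: max payoff to Row = 6
Minimum is 1, achieved by column Y.
Minimax strategy: Y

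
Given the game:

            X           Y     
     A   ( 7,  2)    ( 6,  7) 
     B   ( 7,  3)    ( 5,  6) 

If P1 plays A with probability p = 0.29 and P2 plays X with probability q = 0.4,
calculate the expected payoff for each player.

E[P1] = 5.974, E[P2] = 4.858

Work:
E[P1] = p·q·π₁(A,X) + p·(1-q)·π₁(A,Y) + (1-p)·q·π₁(B,X) + (1-p)·(1-q)·π₁(B,Y)
= 0.29·0.4·7 + 0.29·0.6·6 + 0.71·0.4·7 + 0.71·0.6·5
= 5.974

E[P2] = 4.858 (similar calculation)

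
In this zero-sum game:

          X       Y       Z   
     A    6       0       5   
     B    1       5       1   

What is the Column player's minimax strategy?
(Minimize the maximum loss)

Column should play Y or Z (all achieve the minimum), value = 5

Work:
Column player minimizes Row's maximum payoff:
Column X: max payoff to Row = 6
Column Y: max payoff to Row = 5
Column Z: max payoff to Row = 5
Minimum is 5, achieved by columns Y, Z (tied).
Each of Y or Z is a minimax strategy.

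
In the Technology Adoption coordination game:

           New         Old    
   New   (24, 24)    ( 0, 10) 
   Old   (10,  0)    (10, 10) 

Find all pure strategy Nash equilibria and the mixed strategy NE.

Pure NE: (New, New) and (Old, Old); Mixed NE: p = 0.4167, q = 0.4167

Work:
Check pure NE:
(New, New): (24, 24) - no unilateral deviation beneficial
(Old, Old): (10, 10) - no unilateral deviation beneficial
Mixed NE: P1 plays New with p = 0.4167, P2 plays New with q = 0.4167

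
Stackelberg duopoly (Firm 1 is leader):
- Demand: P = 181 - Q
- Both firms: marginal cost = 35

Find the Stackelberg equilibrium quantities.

q₁* (leader) = 73.0, q₂* (follower) = 36.5

Work:
Follower's reaction: q₂ = (a - c - q₁)/2
Leader substitutes: π₁ = q₁·(a - q₁ - (a-c-q₁)/2 - c)
FOC: q₁* = (181 - 35)/2 = 73.00
Then: q₂* = (181 - 35 - 73.0)/2 = 36.50
Leader has first-mover advantage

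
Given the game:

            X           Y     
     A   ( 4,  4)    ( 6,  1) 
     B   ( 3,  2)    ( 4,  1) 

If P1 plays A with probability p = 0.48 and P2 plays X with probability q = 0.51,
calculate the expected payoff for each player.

E[P1] = 4.2052, E[P2] = 1.9996

Work:
E[P1] = p·q·π₁(A,X) + p·(1-q)·π₁(A,Y) + (1-p)·q·π₁(B,X) + (1-p)·(1-q)·π₁(B,Y)
= 0.48·0.51·4 + 0.48·0.49·6 + 0.52·0.51·3 + 0.52·0.49·4
= 4.2052

E[P2] = 1.9996 (similar calculation)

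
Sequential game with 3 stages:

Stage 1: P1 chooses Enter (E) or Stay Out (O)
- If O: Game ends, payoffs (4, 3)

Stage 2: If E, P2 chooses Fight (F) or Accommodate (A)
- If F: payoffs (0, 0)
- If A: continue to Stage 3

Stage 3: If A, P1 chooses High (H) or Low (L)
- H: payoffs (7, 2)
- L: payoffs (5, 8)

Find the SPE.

SPE: (E, A, H); Outcome (7, 2)

Work:
Stage 3: P1 chooses H (7 vs 5)
Stage 2: P2: F->0, A->2 (anticipating H). Choose A
Stage 1: P1: O->4, E->7 (anticipating A, H). Choose E
SPE path: E -> A -> H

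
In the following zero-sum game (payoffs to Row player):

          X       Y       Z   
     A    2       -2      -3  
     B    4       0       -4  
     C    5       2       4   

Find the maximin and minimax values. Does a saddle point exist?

Maximin = 2, Minimax = 2, Saddle: True

Work:
Row minimums: [-3, -4, 2] → maximin = 2
Column maximums: [5, 2, 4] → minimax = 2
Saddle point exists! Game value = 2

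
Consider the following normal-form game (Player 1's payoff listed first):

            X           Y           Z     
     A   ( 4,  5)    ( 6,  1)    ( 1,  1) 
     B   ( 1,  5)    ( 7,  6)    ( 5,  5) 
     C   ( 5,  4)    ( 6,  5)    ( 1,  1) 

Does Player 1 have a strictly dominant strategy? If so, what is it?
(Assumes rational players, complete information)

No strictly dominant strategy exists for Player 1

Work:
A strategy strictly dominates another if it gives a strictly higher payoff against every opponent action. Compare each pair of P1's strategies column-by-column:
  A vs B: [4 vs 1, 6 vs 7, 1 vs 5] → A does not strictly dominate B (column Y: 6 ≤ 7)
  A vs C: [4 vs 5, 6 vs 6, 1 vs 1] → A does not strictly dominate C (column X: 4 ≤ 5)
  B vs A: [1 vs 4, 7 vs 6, 5 vs 1] → B does not strictly dominate A (column X: 1 ≤ 4)
  B vs C: [1 vs 5, 7 vs 6, 5 vs 1] → B does not strictly dominate C (column X: 1 ≤ 5)
  C vs A: [5 vs 4, 6 vs 6, 1 vs 1] → C does not strictly dominate A (column Y: 6 ≤ 6)
  C vs B: [5 vs 1, 6 vs 7, 1 vs 5] → C does not strictly dominate B (column Y: 6 ≤ 7)
No single strategy strictly dominates all others → no strictly dominant strategy.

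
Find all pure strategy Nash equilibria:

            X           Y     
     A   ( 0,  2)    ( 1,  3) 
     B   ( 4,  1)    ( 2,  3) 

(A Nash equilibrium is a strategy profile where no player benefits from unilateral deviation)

Nash equilibrium: (B, Y)

Work:
Best responses:
  P1 vs X: payoffs [0, 4] → best response B (payoff 4)
  P1 vs Y: payoffs [1, 2] → best response B (payoff 2)
  P2 vs A: payoffs [2, 3] → best response Y (payoff 3)
  P2 vs B: payoffs [1, 3] → best response Y (payoff 3)
Mutual best responses: (B,Y) → Nash equilibria.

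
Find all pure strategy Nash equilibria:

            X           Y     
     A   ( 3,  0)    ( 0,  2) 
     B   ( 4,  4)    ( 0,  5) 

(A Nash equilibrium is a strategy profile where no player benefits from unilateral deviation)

Nash equilibrium: (A, Y), (B, Y)

Work:
Best responses:
  P1 vs X: payoffs [3, 4] → best response B (payoff 4)
  P1 vs Y: payoffs [0, 0] → best response A/B (payoff 0)
  P2 vs A: payoffs [0, 2] → best response Y (payoff 2)
  P2 vs B: payoffs [4, 5] → best response Y (payoff 5)
Mutual best responses: (A,Y), (B,Y) → Nash equilibria.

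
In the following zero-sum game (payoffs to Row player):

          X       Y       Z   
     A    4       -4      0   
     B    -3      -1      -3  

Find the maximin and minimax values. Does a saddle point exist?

Maximin = -3, Minimax = -1, Saddle: False

Work:
Row minimums: [-4, -3] → maximin = -3
Column maximums: [4, -1, 0] → minimax = -1
No saddle point (maximin ≠ minimax). Mixed strategy needed.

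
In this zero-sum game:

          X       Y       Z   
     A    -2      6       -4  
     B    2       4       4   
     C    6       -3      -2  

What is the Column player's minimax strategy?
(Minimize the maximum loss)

Column should play Z, value = 4

Work:
Column player minimizes Row's maximum payoff:
Column X: max payoff to Row = 6
Column Y: max payoff to Row = 6
Column Z: max payoff to Row = 4
Minimum is 4, achieved by column Z.
Minimax strategy: Z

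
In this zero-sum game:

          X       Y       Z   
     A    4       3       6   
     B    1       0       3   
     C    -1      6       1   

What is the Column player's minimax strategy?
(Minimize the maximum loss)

Column should play X, value = 4

Work:
Column player minimizes Row's maximum payoff:
Column X: max payoff to Row = 4
Column Y: max payoff to Row = 6
Column Z: max payoff to Row = 6
Minimum is 4, achieved by column X.
Minimax strategy: X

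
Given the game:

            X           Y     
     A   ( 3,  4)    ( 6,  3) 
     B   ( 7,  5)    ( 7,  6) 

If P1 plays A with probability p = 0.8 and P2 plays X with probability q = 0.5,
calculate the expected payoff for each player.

E[P1] = 5.0, E[P2] = 3.9

Work:
E[P1] = p·q·π₁(A,X) + p·(1-q)·π₁(A,Y) + (1-p)·q·π₁(B,X) + (1-p)·(1-q)·π₁(B,Y)
= 0.8·0.5·3 + 0.8·0.5·6 + 0.2·0.5·7 + 0.2·0.5·7
= 5.0

E[P2] = 3.9 (similar calculation)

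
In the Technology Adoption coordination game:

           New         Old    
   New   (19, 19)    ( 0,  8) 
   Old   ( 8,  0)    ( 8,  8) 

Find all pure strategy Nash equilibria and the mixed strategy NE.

Pure NE: (New, New) and (Old, Old); Mixed NE: p = 0.4211, q = 0.4211

Work:
Check pure NE:
(New, New): (19, 19) - no unilateral deviation beneficial
(Old, Old): (8, 8) - no unilateral deviation beneficial
Mixed NE: P1 plays New with p = 0.4211, P2 plays New with q = 0.4211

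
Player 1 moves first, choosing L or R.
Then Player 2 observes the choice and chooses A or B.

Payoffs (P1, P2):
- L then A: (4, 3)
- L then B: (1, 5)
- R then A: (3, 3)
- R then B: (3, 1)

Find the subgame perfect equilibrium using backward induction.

P1 plays R, P2 plays B after L and A after R; Payoff (3, 3)

Work:
Backward induction:
After L: P2 chooses B → P1 gets 1
After R: P2 chooses A → P1 gets 3
P1 chooses R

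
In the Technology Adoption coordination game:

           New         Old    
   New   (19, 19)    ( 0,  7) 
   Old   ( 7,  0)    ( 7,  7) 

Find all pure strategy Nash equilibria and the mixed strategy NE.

Pure NE: (New, New) and (Old, Old); Mixed NE: p = 0.3684, q = 0.3684

Work:
Check pure NE:
(New, New): (19, 19) - no unilateral deviation beneficial
(Old, Old): (7, 7) - no unilateral deviation beneficial
Mixed NE: P1 plays New with p = 0.3684, P2 plays New with q = 0.3684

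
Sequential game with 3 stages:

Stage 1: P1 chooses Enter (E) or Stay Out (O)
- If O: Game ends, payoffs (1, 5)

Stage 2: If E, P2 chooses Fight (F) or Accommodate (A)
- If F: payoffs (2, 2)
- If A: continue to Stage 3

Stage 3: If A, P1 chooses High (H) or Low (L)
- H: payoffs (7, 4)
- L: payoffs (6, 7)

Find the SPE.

SPE: (E, A, H); Outcome (7, 4)

Work:
Stage 3: P1 chooses H (7 vs 6)
Stage 2: P2: F->2, A->4 (anticipating H). Choose A
Stage 1: P1: O->1, E->7 (anticipating A, H). Choose E
SPE path: E -> A -> H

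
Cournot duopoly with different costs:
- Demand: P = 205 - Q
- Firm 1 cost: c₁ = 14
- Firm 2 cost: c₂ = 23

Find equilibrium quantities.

q₁* = 66.67, q₂* = 57.67

Work:
Reaction: q₁ = (205 - 14 - q₂)/2
Reaction: q₂ = (205 - 23 - q₁)/2
Solve simultaneously:
q₁* = (205 - 2×14 + 23)/3 = 66.67
q₂* = (205 - 2×23 + 14)/3 = 57.67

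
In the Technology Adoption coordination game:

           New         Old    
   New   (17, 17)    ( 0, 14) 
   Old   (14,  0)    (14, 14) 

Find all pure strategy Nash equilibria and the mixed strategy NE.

Pure NE: (New, New) and (Old, Old); Mixed NE: p = 0.8235, q = 0.8235

Work:
Check pure NE:
(New, New): (17, 17) - no unilateral deviation beneficial
(Old, Old): (14, 14) - no unilateral deviation beneficial
Mixed NE: P1 plays New with p = 0.8235, P2 plays New with q = 0.8235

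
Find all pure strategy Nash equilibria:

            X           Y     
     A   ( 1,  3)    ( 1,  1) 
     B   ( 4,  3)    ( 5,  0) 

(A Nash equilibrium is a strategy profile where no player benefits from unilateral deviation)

Nash equilibrium: (B, X)

Work:
Best responses:
  P1 vs X: payoffs [1, 4] → best response B (payoff 4)
  P1 vs Y: payoffs [1, 5] → best response B (payoff 5)
  P2 vs A: payoffs [3, 1] → best response X (payoff 3)
  P2 vs B: payoffs [3, 0] → best response X (payoff 3)
Mutual best responses: (B,X) → Nash equilibria.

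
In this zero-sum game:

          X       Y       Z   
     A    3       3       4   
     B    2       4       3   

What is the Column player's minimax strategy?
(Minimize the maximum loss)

Column should play X, value = 3

Work:
Column player minimizes Row's maximum payoff:
Column X: max payoff to Row = 3
Column Y: max payoff to Row = 4
Column Z: max payoff to Row = 4
Minimum is 3, achieved by column X.
Minimax strategy: X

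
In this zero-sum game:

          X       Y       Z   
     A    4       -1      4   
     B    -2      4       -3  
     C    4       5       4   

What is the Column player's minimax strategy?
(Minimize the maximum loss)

Column should play X or Z (all achieve the minimum), value = 4

Work:
Column player minimizes Row's maximum payoff:
Column X: max payoff to Row = 4
Column Y: max payoff to Row = 5
Column Z: max payoff to Row = 4
Minimum is 4, achieved by columns X, Z (tied).
Each of X or Z is a minimax strategy.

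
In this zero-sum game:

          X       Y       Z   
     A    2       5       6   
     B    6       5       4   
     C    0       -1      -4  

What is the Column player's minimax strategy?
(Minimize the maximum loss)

Column should play Y, value = 5

Work:
Column player minimizes Row's maximum payoff:
Column X: max payoff to Row = 6
Column Y: max payoff to Row = 5
Column Z: max payoff to Row = 6
Minimum is 5, achieved by column Y.
Minimax strategy: Y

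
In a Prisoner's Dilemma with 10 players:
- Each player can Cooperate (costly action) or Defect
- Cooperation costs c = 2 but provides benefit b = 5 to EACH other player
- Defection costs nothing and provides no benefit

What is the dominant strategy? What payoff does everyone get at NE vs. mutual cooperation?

Dominant: Defect; NE payoff = 0; Coop payoff = 43

Work:
Defect dominates (saves cost c = 2, benefit to others is external)
NE: All defect → everyone gets 0
If all cooperate: each receives (9)×5 - 2 = 43
Social dilemma: 43 > 0 but NE gives 0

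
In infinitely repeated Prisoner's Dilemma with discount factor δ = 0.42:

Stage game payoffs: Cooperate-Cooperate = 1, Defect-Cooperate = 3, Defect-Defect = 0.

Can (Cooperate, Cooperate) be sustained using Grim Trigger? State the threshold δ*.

δ* = 0.6667; since δ = 0.42 < 0.6667, cooperation cannot be sustained

Work:
For Grim Trigger:
Cooperate forever: 1/(1-δ)
Defect then punished: 3 + 0·δ/(1-δ)
Need: 1/(1-δ) ≥ 3 + 0·δ/(1-δ)
Solving: δ ≥ (T-R)/(T-P) = (3-1)/(3-0) = 0.6667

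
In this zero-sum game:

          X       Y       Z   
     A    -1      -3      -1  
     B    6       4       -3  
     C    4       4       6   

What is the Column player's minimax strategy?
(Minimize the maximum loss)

Column should play Y, value = 4

Work:
Column player minimizes Row's maximum payoff:
Column X: max payoff to Row = 6
Column Y: max payoff to Row = 4
Column Z: max payoff to Row = 6
Minimum is 4, achieved by column Y.
Minimax strategy: Y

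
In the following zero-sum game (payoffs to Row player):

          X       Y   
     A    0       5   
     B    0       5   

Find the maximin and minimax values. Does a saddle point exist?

Maximin = 0, Minimax = 0, Saddle: True

Work:
Row minimums: [0, 0] → maximin = 0
Column maximums: [0, 5] → minimax = 0
Saddle point exists! Game value = 0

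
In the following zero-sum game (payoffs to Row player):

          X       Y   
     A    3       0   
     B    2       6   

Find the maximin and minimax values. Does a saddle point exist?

Maximin = 2, Minimax = 3, Saddle: False

Work:
Row minimums: [0, 2] → maximin = 2
Column maximums: [3, 6] → minimax = 3
No saddle point (maximin ≠ minimax). Mixed strategy needed.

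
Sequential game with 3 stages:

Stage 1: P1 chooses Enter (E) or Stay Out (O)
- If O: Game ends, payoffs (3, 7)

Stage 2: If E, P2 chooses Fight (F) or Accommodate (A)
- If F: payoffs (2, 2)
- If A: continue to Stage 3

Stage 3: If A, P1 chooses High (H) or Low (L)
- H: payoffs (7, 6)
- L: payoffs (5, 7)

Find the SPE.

SPE: (E, A, H); Outcome (7, 6)

Work:
Stage 3: P1 chooses H (7 vs 5)
Stage 2: P2: F->2, A->6 (anticipating H). Choose A
Stage 1: P1: O->3, E->7 (anticipating A, H). Choose E
SPE path: E -> A -> H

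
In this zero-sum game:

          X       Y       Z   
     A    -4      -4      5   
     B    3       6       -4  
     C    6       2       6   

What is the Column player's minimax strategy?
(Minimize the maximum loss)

Column should play X or Y or Z (all achieve the minimum), value = 6

Work:
Column player minimizes Row's maximum payoff:
Column X: max payoff to Row = 6
Column Y: max payoff to Row = 6
Column Z: max payoff to Row = 6
Minimum is 6, achieved by columns X, Y, Z (tied).
Each of X or Y or Z is a minimax strategy.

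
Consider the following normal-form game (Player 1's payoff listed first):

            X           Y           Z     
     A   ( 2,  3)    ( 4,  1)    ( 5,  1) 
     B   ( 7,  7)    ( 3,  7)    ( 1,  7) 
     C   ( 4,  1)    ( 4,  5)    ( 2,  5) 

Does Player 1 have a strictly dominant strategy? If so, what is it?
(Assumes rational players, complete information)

No strictly dominant strategy exists for Player 1

Work:
A strategy strictly dominates another if it gives a strictly higher payoff against every opponent action. Compare each pair of P1's strategies column-by-column:
  A vs B: [2 vs 7, 4 vs 3, 5 vs 1] → A does not strictly dominate B (column X: 2 ≤ 7)
  A vs C: [2 vs 4, 4 vs 4, 5 vs 2] → A does not strictly dominate C (column X: 2 ≤ 4)
  B vs A: [7 vs 2, 3 vs 4, 1 vs 5] → B does not strictly dominate A (column Y: 3 ≤ 4)
  B vs C: [7 vs 4, 3 vs 4, 1 vs 2] → B does not strictly dominate C (column Y: 3 ≤ 4)
  C vs A: [4 vs 2, 4 vs 4, 2 vs 5] → C does not strictly dominate A (column Y: 4 ≤ 4)
  C vs B: [4 vs 7, 4 vs 3, 2 vs 1] → C does not strictly dominate B (column X: 4 ≤ 7)
No single strategy strictly dominates all others → no strictly dominant strategy.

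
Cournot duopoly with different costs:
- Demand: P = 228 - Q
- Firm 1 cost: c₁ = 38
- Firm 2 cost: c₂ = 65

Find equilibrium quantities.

q₁* = 72.33, q₂* = 45.33

Work:
Reaction: q₁ = (228 - 38 - q₂)/2
Reaction: q₂ = (228 - 65 - q₁)/2
Solve simultaneously:
q₁* = (228 - 2×38 + 65)/3 = 72.33
q₂* = (228 - 2×65 + 38)/3 = 45.33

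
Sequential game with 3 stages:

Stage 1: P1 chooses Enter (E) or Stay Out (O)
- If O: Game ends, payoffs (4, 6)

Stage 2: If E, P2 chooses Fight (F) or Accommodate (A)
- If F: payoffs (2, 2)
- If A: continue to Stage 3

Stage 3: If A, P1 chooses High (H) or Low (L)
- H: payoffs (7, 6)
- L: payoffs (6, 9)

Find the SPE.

SPE: (E, A, H); Outcome (7, 6)

Work:
Stage 3: P1 chooses H (7 vs 6)
Stage 2: P2: F->2, A->6 (anticipating H). Choose A
Stage 1: P1: O->4, E->7 (anticipating A, H). Choose E
SPE path: E -> A -> H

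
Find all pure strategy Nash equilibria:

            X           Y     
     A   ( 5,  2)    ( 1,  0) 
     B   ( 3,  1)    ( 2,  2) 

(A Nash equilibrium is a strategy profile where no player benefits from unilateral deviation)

Nash equilibrium: (A, X), (B, Y)

Work:
Best responses:
  P1 vs X: payoffs [5, 3] → best response A (payoff 5)
  P1 vs Y: payoffs [1, 2] → best response B (payoff 2)
  P2 vs A: payoffs [2, 0] → best response X (payoff 2)
  P2 vs B: payoffs [1, 2] → best response Y (payoff 2)
Mutual best responses: (A,X), (B,Y) → Nash equilibria.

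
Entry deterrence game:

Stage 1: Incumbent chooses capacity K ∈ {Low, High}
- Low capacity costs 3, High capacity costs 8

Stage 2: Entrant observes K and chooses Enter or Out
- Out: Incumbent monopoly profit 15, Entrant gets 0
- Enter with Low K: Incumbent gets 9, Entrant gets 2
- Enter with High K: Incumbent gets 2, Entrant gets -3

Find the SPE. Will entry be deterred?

SPE: (High, Enter|Low, Out|High); Entry deterred. Incumbent net profit = 7

Work:
After Low K: Entrant enters (2 > 0)
After High K: Entrant stays out (-3 < 0)
Incumbent: Low → 9−3=6, High → 15−8=7
Incumbent chooses High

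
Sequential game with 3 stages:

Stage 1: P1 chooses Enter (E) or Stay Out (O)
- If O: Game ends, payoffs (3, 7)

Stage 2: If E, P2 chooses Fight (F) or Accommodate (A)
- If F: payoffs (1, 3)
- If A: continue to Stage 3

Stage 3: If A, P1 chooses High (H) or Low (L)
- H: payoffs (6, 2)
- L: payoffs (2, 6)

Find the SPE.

SPE: (O, F, H); Outcome (3, 7)

Work:
Stage 3: P1 chooses H (6 vs 2)
Stage 2: P2: F->3, A->2 (anticipating H). Choose F
Stage 1: P1: O->3, E->1 (anticipating F, H). Choose O
SPE path: O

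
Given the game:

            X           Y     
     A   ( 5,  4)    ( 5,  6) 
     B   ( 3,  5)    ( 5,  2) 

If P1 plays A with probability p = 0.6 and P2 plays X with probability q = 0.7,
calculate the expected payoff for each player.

E[P1] = 4.44, E[P2] = 4.4

Work:
E[P1] = p·q·π₁(A,X) + p·(1-q)·π₁(A,Y) + (1-p)·q·π₁(B,X) + (1-p)·(1-q)·π₁(B,Y)
= 0.6·0.7·5 + 0.6·0.3·5 + 0.4·0.7·3 + 0.4·0.3·5
= 4.44

E[P2] = 4.4 (similar calculation)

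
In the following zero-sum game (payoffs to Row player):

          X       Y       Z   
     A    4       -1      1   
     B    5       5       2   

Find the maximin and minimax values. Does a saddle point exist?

Maximin = 2, Minimax = 2, Saddle: True

Work:
Row minimums: [-1, 2] → maximin = 2
Column maximums: [5, 5, 2] → minimax = 2
Saddle point exists! Game value = 2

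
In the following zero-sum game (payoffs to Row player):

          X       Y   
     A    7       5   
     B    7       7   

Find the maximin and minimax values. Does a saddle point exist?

Maximin = 7, Minimax = 7, Saddle: True

Work:
Row minimums: [5, 7] → maximin = 7
Column maximums: [7, 7] → minimax = 7
Saddle point exists! Game value = 7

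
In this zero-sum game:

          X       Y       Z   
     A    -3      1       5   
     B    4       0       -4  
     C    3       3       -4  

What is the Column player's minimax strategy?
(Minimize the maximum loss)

Column should play Y, value = 3

Work:
Column player minimizes Row's maximum payoff:
Column X: max payoff to Row = 4
Column Y: max payoff to Row = 3
Column Z: max payoff to Row = 5
Minimum is 3, achieved by column Y.
Minimax strategy: Y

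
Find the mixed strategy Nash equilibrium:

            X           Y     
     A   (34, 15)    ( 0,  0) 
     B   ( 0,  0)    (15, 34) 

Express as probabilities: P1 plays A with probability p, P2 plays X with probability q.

p = 0.6939, q = 0.3061

Work:
Find probabilities that make opponent indifferent:
P2 chooses q to make P1 indifferent between A and B
P1 chooses p to make P2 indifferent between X and Y
Mixed NE: P1 plays (A: 0.6939, B: 0.3061), P2 plays (X: 0.3061, Y: 0.6939)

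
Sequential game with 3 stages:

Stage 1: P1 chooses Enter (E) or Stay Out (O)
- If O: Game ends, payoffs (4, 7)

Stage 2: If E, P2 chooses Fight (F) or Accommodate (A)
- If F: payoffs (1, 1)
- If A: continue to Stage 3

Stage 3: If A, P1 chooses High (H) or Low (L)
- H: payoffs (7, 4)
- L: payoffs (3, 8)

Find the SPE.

SPE: (E, A, H); Outcome (7, 4)

Work:
Stage 3: P1 chooses H (7 vs 3)
Stage 2: P2: F->1, A->4 (anticipating H). Choose A
Stage 1: P1: O->4, E->7 (anticipating A, H). Choose E
SPE path: E -> A -> H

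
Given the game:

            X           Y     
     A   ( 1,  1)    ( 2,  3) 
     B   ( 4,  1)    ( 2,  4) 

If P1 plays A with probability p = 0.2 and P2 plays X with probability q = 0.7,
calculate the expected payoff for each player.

E[P1] = 2.98, E[P2] = 1.84

Work:
E[P1] = p·q·π₁(A,X) + p·(1-q)·π₁(A,Y) + (1-p)·q·π₁(B,X) + (1-p)·(1-q)·π₁(B,Y)
= 0.2·0.7·1 + 0.2·0.3·2 + 0.8·0.7·4 + 0.8·0.3·2
= 2.98

E[P2] = 1.84 (similar calculation)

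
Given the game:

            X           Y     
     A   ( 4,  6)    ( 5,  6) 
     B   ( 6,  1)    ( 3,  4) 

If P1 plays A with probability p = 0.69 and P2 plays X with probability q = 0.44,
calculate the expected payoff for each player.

E[P1] = 4.4856, E[P2] = 4.9708

Work:
E[P1] = p·q·π₁(A,X) + p·(1-q)·π₁(A,Y) + (1-p)·q·π₁(B,X) + (1-p)·(1-q)·π₁(B,Y)
= 0.69·0.44·4 + 0.69·0.56·5 + 0.31·0.44·6 + 0.31·0.56·3
= 4.4856

E[P2] = 4.9708 (similar calculation)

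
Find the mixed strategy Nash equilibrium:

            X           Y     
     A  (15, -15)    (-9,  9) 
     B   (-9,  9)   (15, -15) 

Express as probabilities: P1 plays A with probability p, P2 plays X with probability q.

p = 0.5, q = 0.5

Work:
Find probabilities that make opponent indifferent:
P2 chooses q to make P1 indifferent between A and B
P1 chooses p to make P2 indifferent between X and Y
Mixed NE: P1 plays (A: 0.5, B: 0.5), P2 plays (X: 0.5, Y: 0.5)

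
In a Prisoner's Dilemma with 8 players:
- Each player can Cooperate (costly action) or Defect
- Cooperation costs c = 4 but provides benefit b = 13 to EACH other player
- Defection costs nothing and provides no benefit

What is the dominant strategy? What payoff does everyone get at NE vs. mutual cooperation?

Dominant: Defect; NE payoff = 0; Coop payoff = 87

Work:
Defect dominates (saves cost c = 4, benefit to others is external)
NE: All defect → everyone gets 0
If all cooperate: each receives (7)×13 - 4 = 87
Social dilemma: 87 > 0 but NE gives 0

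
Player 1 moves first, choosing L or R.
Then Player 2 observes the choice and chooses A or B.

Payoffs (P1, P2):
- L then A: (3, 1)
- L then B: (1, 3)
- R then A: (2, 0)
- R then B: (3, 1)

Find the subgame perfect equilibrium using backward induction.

P1 plays R, P2 plays B after L and B after R; Payoff (3, 1)

Work:
Backward induction:
After L: P2 chooses B → P1 gets 1
After R: P2 chooses B → P1 gets 3
P1 chooses R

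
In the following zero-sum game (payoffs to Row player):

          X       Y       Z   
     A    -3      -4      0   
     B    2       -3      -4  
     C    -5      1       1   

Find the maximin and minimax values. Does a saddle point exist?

Maximin = -4, Minimax = 1, Saddle: False

Work:
Row minimums: [-4, -4, -5] → maximin = -4
Column maximums: [2, 1, 1] → minimax = 1
No saddle point (maximin ≠ minimax). Mixed strategy needed.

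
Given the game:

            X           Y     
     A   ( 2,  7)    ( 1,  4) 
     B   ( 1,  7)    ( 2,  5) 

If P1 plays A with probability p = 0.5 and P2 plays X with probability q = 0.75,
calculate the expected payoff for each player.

E[P1] = 1.5, E[P2] = 6.375

Work:
E[P1] = p·q·π₁(A,X) + p·(1-q)·π₁(A,Y) + (1-p)·q·π₁(B,X) + (1-p)·(1-q)·π₁(B,Y)
= 0.5·0.75·2 + 0.5·0.25·1 + 0.5·0.75·1 + 0.5·0.25·2
= 1.5

E[P2] = 6.375 (similar calculation)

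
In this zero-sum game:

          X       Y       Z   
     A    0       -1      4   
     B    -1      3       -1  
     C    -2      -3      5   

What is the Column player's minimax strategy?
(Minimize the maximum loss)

Column should play X, value = 0

Work:
Column player minimizes Row's maximum payoff:
Column X: max payoff to Row = 0
Column Y: max payoff to Row = 3
Column Z: max payoff to Row = 5
Minimum is 0, achieved by column X.
Minimax strategy: X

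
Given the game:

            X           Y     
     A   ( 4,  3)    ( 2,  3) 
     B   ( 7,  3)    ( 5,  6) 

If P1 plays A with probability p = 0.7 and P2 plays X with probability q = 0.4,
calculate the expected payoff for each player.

E[P1] = 3.7, E[P2] = 3.54

Work:
E[P1] = p·q·π₁(A,X) + p·(1-q)·π₁(A,Y) + (1-p)·q·π₁(B,X) + (1-p)·(1-q)·π₁(B,Y)
= 0.7·0.4·4 + 0.7·0.6·2 + 0.3·0.4·7 + 0.3·0.6·5
= 3.7

E[P2] = 3.54 (similar calculation)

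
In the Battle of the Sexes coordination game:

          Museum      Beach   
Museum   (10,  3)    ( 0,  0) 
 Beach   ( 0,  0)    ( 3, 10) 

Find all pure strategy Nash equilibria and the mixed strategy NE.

Pure NE: (Museum, Museum) and (Beach, Beach); Mixed NE: p = 0.7692, q = 0.2308

Work:
Check pure NE:
(Museum, Museum): (10, 3) - no unilateral deviation beneficial
(Beach, Beach): (3, 10) - no unilateral deviation beneficial
Mixed NE: P1 plays Museum with p = 0.7692, P2 plays Museum with q = 0.2308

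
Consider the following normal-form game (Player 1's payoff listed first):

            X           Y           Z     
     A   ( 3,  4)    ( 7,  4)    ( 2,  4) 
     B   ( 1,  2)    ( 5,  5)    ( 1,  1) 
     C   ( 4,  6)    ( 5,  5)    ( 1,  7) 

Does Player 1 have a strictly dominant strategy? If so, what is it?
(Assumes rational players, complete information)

No strictly dominant strategy exists for Player 1

Work:
A strategy strictly dominates another if it gives a strictly higher payoff against every opponent action. Compare each pair of P1's strategies column-by-column:
  A vs B: [3 vs 1, 7 vs 5, 2 vs 1] → A strictly dominates B
  A vs C: [3 vs 4, 7 vs 5, 2 vs 1] → A does not strictly dominate C (column X: 3 ≤ 4)
  B vs A: [1 vs 3, 5 vs 7, 1 vs 2] → B does not strictly dominate A (column X: 1 ≤ 3)
  B vs C: [1 vs 4, 5 vs 5, 1 vs 1] → B does not strictly dominate C (column X: 1 ≤ 4)
  C vs A: [4 vs 3, 5 vs 7, 1 vs 2] → C does not strictly dominate A (column Y: 5 ≤ 7)
  C vs B: [4 vs 1, 5 vs 5, 1 vs 1] → C does not strictly dominate B (column Y: 5 ≤ 5)
No single strategy strictly dominates all others → no strictly dominant strategy.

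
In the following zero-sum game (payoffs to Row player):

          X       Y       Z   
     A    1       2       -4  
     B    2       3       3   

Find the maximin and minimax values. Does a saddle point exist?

Maximin = 2, Minimax = 2, Saddle: True

Work:
Row minimums: [-4, 2] → maximin = 2
Column maximums: [2, 3, 3] → minimax = 2
Saddle point exists! Game value = 2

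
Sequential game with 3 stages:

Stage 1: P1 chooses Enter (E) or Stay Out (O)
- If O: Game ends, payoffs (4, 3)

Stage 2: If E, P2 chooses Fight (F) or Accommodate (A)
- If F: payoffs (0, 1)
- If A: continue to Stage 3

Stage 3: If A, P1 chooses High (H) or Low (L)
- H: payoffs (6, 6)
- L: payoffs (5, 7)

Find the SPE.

SPE: (E, A, H); Outcome (6, 6)

Work:
Stage 3: P1 chooses H (6 vs 5)
Stage 2: P2: F->1, A->6 (anticipating H). Choose A
Stage 1: P1: O->4, E->6 (anticipating A, H). Choose E
SPE path: E -> A -> H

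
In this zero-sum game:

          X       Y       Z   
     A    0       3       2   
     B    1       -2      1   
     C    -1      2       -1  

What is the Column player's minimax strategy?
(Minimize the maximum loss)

Column should play X, value = 1

Work:
Column player minimizes Row's maximum payoff:
Column X: max payoff to Row = 1
Column Y: max payoff to Row = 3
Column Z: max payoff to Row = 2
Minimum is 1, achieved by column X.
Minimax strategy: X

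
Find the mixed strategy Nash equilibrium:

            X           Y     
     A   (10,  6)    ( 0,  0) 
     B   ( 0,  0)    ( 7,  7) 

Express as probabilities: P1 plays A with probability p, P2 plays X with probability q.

p = 0.5385, q = 0.4118

Work:
Find probabilities that make opponent indifferent:
P2 chooses q to make P1 indifferent between A and B
P1 chooses p to make P2 indifferent between X and Y
Mixed NE: P1 plays (A: 0.5385, B: 0.4615), P2 plays (X: 0.4118, Y: 0.5882)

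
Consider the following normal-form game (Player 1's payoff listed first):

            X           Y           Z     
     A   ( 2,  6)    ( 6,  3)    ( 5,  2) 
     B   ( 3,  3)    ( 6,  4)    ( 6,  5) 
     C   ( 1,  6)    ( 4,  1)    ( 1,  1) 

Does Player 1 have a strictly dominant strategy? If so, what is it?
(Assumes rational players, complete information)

No strictly dominant strategy exists for Player 1

Work:
A strategy strictly dominates another if it gives a strictly higher payoff against every opponent action. Compare each pair of P1's strategies column-by-column:
  A vs B: [2 vs 3, 6 vs 6, 5 vs 6] → A does not strictly dominate B (column X: 2 ≤ 3)
  A vs C: [2 vs 1, 6 vs 4, 5 vs 1] → A strictly dominates C
  B vs A: [3 vs 2, 6 vs 6, 6 vs 5] → B does not strictly dominate A (column Y: 6 ≤ 6)
  B vs C: [3 vs 1, 6 vs 4, 6 vs 1] → B strictly dominates C
  C vs A: [1 vs 2, 4 vs 6, 1 vs 5] → C does not strictly dominate A (column X: 1 ≤ 2)
  C vs B: [1 vs 3, 4 vs 6, 1 vs 6] → C does not strictly dominate B (column X: 1 ≤ 3)
No single strategy strictly dominates all others → no strictly dominant strategy.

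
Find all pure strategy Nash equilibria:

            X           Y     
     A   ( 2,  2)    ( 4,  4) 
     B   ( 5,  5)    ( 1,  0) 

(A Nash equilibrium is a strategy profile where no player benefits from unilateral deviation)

Nash equilibrium: (A, Y), (B, X)

Work:
Best responses:
  P1 vs X: payoffs [2, 5] → best response B (payoff 5)
  P1 vs Y: payoffs [4, 1] → best response A (payoff 4)
  P2 vs A: payoffs [2, 4] → best response Y (payoff 4)
  P2 vs B: payoffs [5, 0] → best response X (payoff 5)
Mutual best responses: (A,Y), (B,X) → Nash equilibria.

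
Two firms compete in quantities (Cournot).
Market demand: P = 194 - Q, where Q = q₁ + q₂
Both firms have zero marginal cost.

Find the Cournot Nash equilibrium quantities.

q₁* = q₂* = 64.67; P* = 64.67

Work:
Profit: π_i = P·q_i = (a - q_i - q_j)·q_i
FOC: ∂π_i/∂q_i = a - 2q_i - q_j = 0
Reaction function: q_i = (194 - q_j)/2
Symmetry: q* = 194/3 = 64.67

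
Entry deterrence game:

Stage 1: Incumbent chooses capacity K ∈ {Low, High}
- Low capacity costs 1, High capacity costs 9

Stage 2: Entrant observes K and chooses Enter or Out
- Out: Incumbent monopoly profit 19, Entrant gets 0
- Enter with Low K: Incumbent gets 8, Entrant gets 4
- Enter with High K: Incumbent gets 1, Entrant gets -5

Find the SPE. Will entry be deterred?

SPE: (High, Enter|Low, Out|High); Entry deterred. Incumbent net profit = 10

Work:
After Low K: Entrant enters (4 > 0)
After High K: Entrant stays out (-5 < 0)
Incumbent: Low → 8−1=7, High → 19−9=10
Incumbent chooses High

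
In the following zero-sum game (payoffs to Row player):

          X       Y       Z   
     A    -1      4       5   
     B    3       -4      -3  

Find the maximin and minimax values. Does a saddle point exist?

Maximin = -1, Minimax = 3, Saddle: False

Work:
Row minimums: [-1, -4] → maximin = -1
Column maximums: [3, 4, 5] → minimax = 3
No saddle point (maximin ≠ minimax). Mixed strategy needed.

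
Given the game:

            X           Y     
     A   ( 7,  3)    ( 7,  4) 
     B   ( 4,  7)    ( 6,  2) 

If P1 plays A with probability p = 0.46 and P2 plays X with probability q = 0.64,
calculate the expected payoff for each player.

E[P1] = 5.7688, E[P2] = 4.3536

Work:
E[P1] = p·q·π₁(A,X) + p·(1-q)·π₁(A,Y) + (1-p)·q·π₁(B,X) + (1-p)·(1-q)·π₁(B,Y)
= 0.46·0.64·7 + 0.46·0.36·7 + 0.54·0.64·4 + 0.54·0.36·6
= 5.7688

E[P2] = 4.3536 (similar calculation)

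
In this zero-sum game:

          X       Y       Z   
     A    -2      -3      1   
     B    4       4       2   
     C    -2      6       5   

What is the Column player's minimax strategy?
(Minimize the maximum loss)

Column should play X, value = 4

Work:
Column player minimizes Row's maximum payoff:
Column X: max payoff to Row = 4
Column Y: max payoff to Row = 6
Column Z: max payoff to Row = 5
Minimum is 4, achieved by column X.
Minimax strategy: X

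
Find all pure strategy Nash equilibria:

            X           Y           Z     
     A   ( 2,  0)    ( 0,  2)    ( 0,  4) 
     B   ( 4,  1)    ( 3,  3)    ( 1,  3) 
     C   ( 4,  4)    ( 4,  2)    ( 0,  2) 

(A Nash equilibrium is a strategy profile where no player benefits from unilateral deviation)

Nash equilibrium: (B, Z), (C, X)

Work:
Best responses:
  P1 vs X: payoffs [2, 4, 4] → best response B/C (payoff 4)
  P1 vs Y: payoffs [0, 3, 4] → best response C (payoff 4)
  P1 vs Z: payoffs [0, 1, 0] → best response B (payoff 1)
  P2 vs A: payoffs [0, 2, 4] → best response Z (payoff 4)
  P2 vs B: payoffs [1, 3, 3] → best response Y/Z (payoff 3)
  P2 vs C: payoffs [4, 2, 2] → best response X (payoff 4)
Mutual best responses: (B,Z), (C,X) → Nash equilibria.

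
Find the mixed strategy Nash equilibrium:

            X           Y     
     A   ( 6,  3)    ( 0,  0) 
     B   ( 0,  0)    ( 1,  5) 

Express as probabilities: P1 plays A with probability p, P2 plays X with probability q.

p = 0.625, q = 0.1429

Work:
Find probabilities that make opponent indifferent:
P2 chooses q to make P1 indifferent between A and B
P1 chooses p to make P2 indifferent between X and Y
Mixed NE: P1 plays (A: 0.625, B: 0.375), P2 plays (X: 0.1429, Y: 0.8571)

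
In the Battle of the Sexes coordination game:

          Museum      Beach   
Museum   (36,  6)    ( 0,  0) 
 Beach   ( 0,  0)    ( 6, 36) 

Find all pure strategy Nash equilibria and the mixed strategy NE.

Pure NE: (Museum, Museum) and (Beach, Beach); Mixed NE: p = 0.8571, q = 0.1429

Work:
Check pure NE:
(Museum, Museum): (36, 6) - no unilateral deviation beneficial
(Beach, Beach): (6, 36) - no unilateral deviation beneficial
Mixed NE: P1 plays Museum with p = 0.8571, P2 plays Museum with q = 0.1429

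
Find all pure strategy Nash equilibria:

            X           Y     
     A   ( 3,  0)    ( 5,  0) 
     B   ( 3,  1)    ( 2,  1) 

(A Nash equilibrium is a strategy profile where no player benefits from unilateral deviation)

Nash equilibrium: (A, X), (A, Y), (B, X)

Work:
Best responses:
  P1 vs X: payoffs [3, 3] → best response A/B (payoff 3)
  P1 vs Y: payoffs [5, 2] → best response A (payoff 5)
  P2 vs A: payoffs [0, 0] → best response X/Y (payoff 0)
  P2 vs B: payoffs [1, 1] → best response X/Y (payoff 1)
Mutual best responses: (A,X), (A,Y), (B,X) → Nash equilibria.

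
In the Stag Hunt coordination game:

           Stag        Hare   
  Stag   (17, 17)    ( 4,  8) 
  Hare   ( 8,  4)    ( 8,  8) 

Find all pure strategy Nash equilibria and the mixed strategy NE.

Pure NE: (Stag, Stag) and (Hare, Hare); Mixed NE: p = 0.3077, q = 0.3077

Work:
Check pure NE:
(Stag, Stag): (17, 17) - no unilateral deviation beneficial
(Hare, Hare): (8, 8) - no unilateral deviation beneficial
Mixed NE: P1 plays Stag with p = 0.3077, P2 plays Stag with q = 0.3077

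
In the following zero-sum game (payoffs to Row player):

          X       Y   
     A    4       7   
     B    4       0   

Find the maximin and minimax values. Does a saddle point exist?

Maximin = 4, Minimax = 4, Saddle: True

Work:
Row minimums: [4, 0] → maximin = 4
Column maximums: [4, 7] → minimax = 4
Saddle point exists! Game value = 4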